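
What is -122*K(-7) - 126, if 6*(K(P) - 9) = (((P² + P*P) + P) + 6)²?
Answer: -577621/3 ≈ -1.9254e+5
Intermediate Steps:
K(P) = 9 + (6 + P + 2*P²)²/6 (K(P) = 9 + (((P² + P*P) + P) + 6)²/6 = 9 + (((P² + P²) + P) + 6)²/6 = 9 + ((2*P² + P) + 6)²/6 = 9 + ((P + 2*P²) + 6)²/6 = 9 + (6 + P + 2*P²)²/6)
-122*K(-7) - 126 = -122*(9 + (6 - 7 + 2*(-7)²)²/6) - 126 = -122*(9 + (6 - 7 + 2*49)²/6) - 126 = -122*(9 + (6 - 7 + 98)²/6) - 126 = -122*(9 + (⅙)*97²) - 126 = -122*(9 + (⅙)*9409) - 126 = -122*(9 + 9409/6) - 126 = -122*9463/6 - 126 = -577243/3 - 126 = -577621/3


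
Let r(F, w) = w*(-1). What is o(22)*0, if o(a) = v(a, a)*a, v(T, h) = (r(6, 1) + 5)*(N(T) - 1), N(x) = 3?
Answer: 0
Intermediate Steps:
r(F, w) = -w
v(T, h) = 8 (v(T, h) = (-1*1 + 5)*(3 - 1) = (-1 + 5)*2 = 4*2 = 8)
o(a) = 8*a
o(22)*0 = (8*22)*0 = 176*0 = 0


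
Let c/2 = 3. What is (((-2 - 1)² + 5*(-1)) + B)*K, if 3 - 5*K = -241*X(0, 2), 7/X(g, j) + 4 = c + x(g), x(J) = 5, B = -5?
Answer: -244/5 ≈ -48.800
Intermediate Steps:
c = 6 (c = 2*3 = 6)
X(g, j) = 1 (X(g, j) = 7/(-4 + (6 + 5)) = 7/(-4 + 11) = 7/7 = 7*(⅐) = 1)
K = 244/5 (K = ⅗ - (-241)/5 = ⅗ - ⅕*(-241) = ⅗ + 241/5 = 244/5 ≈ 48.800)
(((-2 - 1)² + 5*(-1)) + B)*K = (((-2 - 1)² + 5*(-1)) - 5)*(244/5) = (((-3)² - 5) - 5)*(244/5) = ((9 - 5) - 5)*(244/5) = (4 - 5)*(244/5) = -1*244/5 = -244/5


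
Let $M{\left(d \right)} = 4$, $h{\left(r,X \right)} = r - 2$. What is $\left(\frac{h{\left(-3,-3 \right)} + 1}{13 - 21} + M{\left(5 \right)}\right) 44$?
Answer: $198$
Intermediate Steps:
$h{\left(r,X \right)} = -2 + r$
$\left(\frac{h{\left(-3,-3 \right)} + 1}{13 - 21} + M{\left(5 \right)}\right) 44 = \left(\frac{\left(-2 - 3\right) + 1}{13 - 21} + 4\right) 44 = \left(\frac{-5 + 1}{-8} + 4\right) 44 = \left(\left(-4\right) \left(- \frac{1}{8}\right) + 4\right) 44 = \left(\frac{1}{2} + 4\right) 44 = \frac{9}{2} \cdot 44 = 198$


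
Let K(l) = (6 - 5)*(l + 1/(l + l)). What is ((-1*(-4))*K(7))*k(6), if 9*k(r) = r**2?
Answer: 792/7 ≈ 113.14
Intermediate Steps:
K(l) = l + 1/(2*l) (K(l) = 1*(l + 1/(2*l)) = l + 1/(2*l))
k(r) = r**2/9
((-1*(-4))*K(7))*k(6) = ((-1*(-4))*(7 + (1/2)/7))*((1/9)*6**2) = (4*(7 + (1/2)*(1/7)))*((1/9)*36) = (4*(7 + 1/14))*4 = (4*(99/14))*4 = (198/7)*4 = 792/7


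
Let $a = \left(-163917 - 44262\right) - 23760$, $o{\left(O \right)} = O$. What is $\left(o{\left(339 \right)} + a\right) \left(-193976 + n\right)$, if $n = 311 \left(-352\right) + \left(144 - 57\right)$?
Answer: $70258407600$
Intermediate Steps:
$a = -231939$ ($a = -208179 - 23760 = -231939$)
$n = -109385$ ($n = -109472 + \left(144 - 57\right) = -109472 + 87 = -109385$)
$\left(o{\left(339 \right)} + a\right) \left(-193976 + n\right) = \left(339 - 231939\right) \left(-193976 - 109385\right) = \left(-231600\right) \left(-303361\right) = 70258407600$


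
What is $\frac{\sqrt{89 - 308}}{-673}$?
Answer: $- \frac{i \sqrt{219}}{673} \approx - 0.021989 i$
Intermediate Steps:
$\frac{\sqrt{89 - 308}}{-673} = \sqrt{-219} \left(- \frac{1}{673}\right) = i \sqrt{219} \left(- \frac{1}{673}\right) = - \frac{i \sqrt{219}}{673}$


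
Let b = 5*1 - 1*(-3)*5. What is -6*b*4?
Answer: -480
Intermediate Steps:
b = 20 (b = 5 + 3*5 = 5 + 15 = 20)
-6*b*4 = -6*20*4 = -120*4 = -480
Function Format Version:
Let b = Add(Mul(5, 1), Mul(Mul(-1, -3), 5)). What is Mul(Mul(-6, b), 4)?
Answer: -480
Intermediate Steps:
b = 20 (b = Add(5, Mul(3, 5)) = Add(5, 15) = 20)
Mul(Mul(-6, b), 4) = Mul(Mul(-6, 20), 4) = Mul(-120, 4) = -480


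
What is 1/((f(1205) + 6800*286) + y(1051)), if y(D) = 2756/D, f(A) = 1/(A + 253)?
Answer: 1532358/2980133857699 ≈ 5.1419e-7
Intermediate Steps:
f(A) = 1/(253 + A)
1/((f(1205) + 6800*286) + y(1051)) = 1/((1/(253 + 1205) + 6800*286) + 2756/1051) = 1/((1/1458 + 1944800) + 2756*(1/1051)) = 1/((1/1458 + 1944800) + 2756/1051) = 1/(2835518401/1458 + 2756/1051) = 1/(2980133857699/1532358) = 1532358/2980133857699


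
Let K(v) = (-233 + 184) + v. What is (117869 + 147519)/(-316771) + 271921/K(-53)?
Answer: -86163756667/32310642 ≈ -2666.7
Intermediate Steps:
K(v) = -49 + v
(117869 + 147519)/(-316771) + 271921/K(-53) = (117869 + 147519)/(-316771) + 271921/(-49 - 53) = 265388*(-1/316771) + 271921/(-102) = -265388/316771 + 271921*(-1/102) = -265388/316771 - 271921/102 = -86163756667/32310642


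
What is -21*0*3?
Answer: 0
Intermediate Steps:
-21*0*3 = 0*3 = 0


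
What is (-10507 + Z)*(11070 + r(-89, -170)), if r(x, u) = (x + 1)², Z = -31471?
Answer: -789774092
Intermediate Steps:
r(x, u) = (1 + x)²
(-10507 + Z)*(11070 + r(-89, -170)) = (-10507 - 31471)*(11070 + (1 - 89)²) = -41978*(11070 + (-88)²) = -41978*(11070 + 7744) = -41978*18814 = -789774092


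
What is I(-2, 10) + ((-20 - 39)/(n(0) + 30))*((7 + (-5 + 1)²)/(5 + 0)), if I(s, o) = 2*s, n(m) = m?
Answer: -1957/150 ≈ -13.047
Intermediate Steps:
I(-2, 10) + ((-20 - 39)/(n(0) + 30))*((7 + (-5 + 1)²)/(5 + 0)) = 2*(-2) + ((-20 - 39)/(0 + 30))*((7 + (-5 + 1)²)/(5 + 0)) = -4 + (-59/30)*((7 + (-4)²)/5) = -4 + (-59*1/30)*((7 + 16)/5) = -4 - 59*23/150 = -4 - 59/30*23/5 = -4 - 1357/150 = -1957/150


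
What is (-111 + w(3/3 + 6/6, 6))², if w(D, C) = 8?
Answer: 10609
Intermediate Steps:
(-111 + w(3/3 + 6/6, 6))² = (-111 + 8)² = (-103)² = 10609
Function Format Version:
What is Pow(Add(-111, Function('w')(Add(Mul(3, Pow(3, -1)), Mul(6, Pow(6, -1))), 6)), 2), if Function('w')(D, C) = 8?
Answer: 10609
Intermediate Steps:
Pow(Add(-111, Function('w')(Add(Mul(3, Pow(3, -1)), Mul(6, Pow(6, -1))), 6)), 2) = Pow(Add(-111, 8), 2) = Pow(-103, 2) = 10609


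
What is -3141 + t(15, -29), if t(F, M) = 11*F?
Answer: -2976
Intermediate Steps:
-3141 + t(15, -29) = -3141 + 11*15 = -3141 + 165 = -2976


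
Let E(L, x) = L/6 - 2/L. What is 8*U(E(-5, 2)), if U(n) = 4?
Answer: 32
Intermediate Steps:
E(L, x) = -2/L + L/6 (E(L, x) = L*(⅙) - 2/L = L/6 - 2/L = -2/L + L/6)
8*U(E(-5, 2)) = 8*4 = 32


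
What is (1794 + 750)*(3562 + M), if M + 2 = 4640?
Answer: 20860800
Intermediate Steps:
M = 4638 (M = -2 + 4640 = 4638)
(1794 + 750)*(3562 + M) = (1794 + 750)*(3562 + 4638) = 2544*8200 = 20860800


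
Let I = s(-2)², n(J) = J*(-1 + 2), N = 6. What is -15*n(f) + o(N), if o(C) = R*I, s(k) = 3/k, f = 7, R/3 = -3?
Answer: -501/4 ≈ -125.25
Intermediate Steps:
R = -9 (R = 3*(-3) = -9)
n(J) = J (n(J) = J*1 = J)
I = 9/4 (I = (3/(-2))² = (3*(-½))² = (-3/2)² = 9/4 ≈ 2.2500)
o(C) = -81/4 (o(C) = -9*9/4 = -81/4)
-15*n(f) + o(N) = -15*7 - 81/4 = -105 - 81/4 = -501/4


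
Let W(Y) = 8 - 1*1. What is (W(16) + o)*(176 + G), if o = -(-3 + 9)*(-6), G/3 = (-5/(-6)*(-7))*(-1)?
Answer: 16641/2 ≈ 8320.5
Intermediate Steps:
G = 35/2 (G = 3*((-5/(-6)*(-7))*(-1)) = 3*((-5*(-1/6)*(-7))*(-1)) = 3*(((5/6)*(-7))*(-1)) = 3*(-35/6*(-1)) = 3*(35/6) = 35/2 ≈ 17.500)
W(Y) = 7 (W(Y) = 8 - 1 = 7)
o = 36 (o = -6*(-6) = -1*(-36) = 36)
(W(16) + o)*(176 + G) = (7 + 36)*(176 + 35/2) = 43*(387/2) = 16641/2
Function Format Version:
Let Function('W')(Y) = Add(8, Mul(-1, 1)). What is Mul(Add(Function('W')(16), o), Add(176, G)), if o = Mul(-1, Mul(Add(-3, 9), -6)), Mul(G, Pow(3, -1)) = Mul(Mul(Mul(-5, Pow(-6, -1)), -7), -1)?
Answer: Rational(16641, 2) ≈ 8320.5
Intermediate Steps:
G = Rational(35, 2) (G = Mul(3, Mul(Mul(Mul(-5, Pow(-6, -1)), -7), -1)) = Mul(3, Mul(Mul(Mul(-5, Rational(-1, 6)), -7), -1)) = Mul(3, Mul(Mul(Rational(5, 6), -7), -1)) = Mul(3, Mul(Rational(-35, 6), -1)) = Mul(3, Rational(35, 6)) = Rational(35, 2) ≈ 17.500)
Function('W')(Y) = 7 (Function('W')(Y) = Add(8, -1) = 7)
o = 36 (o = Mul(-1, Mul(6, -6)) = Mul(-1, -36) = 36)
Mul(Add(Function('W')(16), o), Add(176, G)) = Mul(Add(7, 36), Add(176, Rational(35, 2))) = Mul(43, Rational(387, 2)) = Rational(16641, 2)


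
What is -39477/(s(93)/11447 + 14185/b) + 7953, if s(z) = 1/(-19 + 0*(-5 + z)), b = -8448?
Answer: 97070455699437/3085146653 ≈ 31464.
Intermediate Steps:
s(z) = -1/19 (s(z) = 1/(-19 + 0) = 1/(-19) = -1/19)
-39477/(s(93)/11447 + 14185/b) + 7953 = -39477/(-1/19/11447 + 14185/(-8448)) + 7953 = -39477/(-1/19*1/11447 + 14185*(-1/8448)) + 7953 = -39477/(-1/217493 - 14185/8448) + 7953 = -39477/(-3085146653/1837380864) + 7953 = -39477*(-1837380864/3085146653) + 7953 = 72534284368128/3085146653 + 7953 = 97070455699437/3085146653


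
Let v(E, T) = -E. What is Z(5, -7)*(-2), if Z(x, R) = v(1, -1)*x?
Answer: 10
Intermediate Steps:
Z(x, R) = -x (Z(x, R) = (-1*1)*x = -x)
Z(5, -7)*(-2) = -1*5*(-2) = -5*(-2) = 10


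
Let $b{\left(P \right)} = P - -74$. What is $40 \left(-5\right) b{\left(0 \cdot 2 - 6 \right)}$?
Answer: $-13600$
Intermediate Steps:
$b{\left(P \right)} = 74 + P$ ($b{\left(P \right)} = P + 74 = 74 + P$)
$40 \left(-5\right) b{\left(0 \cdot 2 - 6 \right)} = 40 \left(-5\right) \left(74 + \left(0 \cdot 2 - 6\right)\right) = - 200 \left(74 + \left(0 - 6\right)\right) = - 200 \left(74 - 6\right) = \left(-200\right) 68 = -13600$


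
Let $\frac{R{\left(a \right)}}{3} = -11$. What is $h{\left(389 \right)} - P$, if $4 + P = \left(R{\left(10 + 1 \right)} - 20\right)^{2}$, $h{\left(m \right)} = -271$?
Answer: $-3076$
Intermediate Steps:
$R{\left(a \right)} = -33$ ($R{\left(a \right)} = 3 \left(-11\right) = -33$)
$P = 2805$ ($P = -4 + \left(-33 - 20\right)^{2} = -4 + \left(-53\right)^{2} = -4 + 2809 = 2805$)
$h{\left(389 \right)} - P = -271 - 2805 = -3076$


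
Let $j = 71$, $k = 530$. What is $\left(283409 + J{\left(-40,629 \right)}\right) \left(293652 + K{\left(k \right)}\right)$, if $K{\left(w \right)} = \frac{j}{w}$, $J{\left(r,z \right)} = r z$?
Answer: $\frac{40192746070119}{530} \approx 7.5835 \cdot 10^{10}$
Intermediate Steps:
$K{\left(w \right)} = \frac{71}{w}$
$\left(283409 + J{\left(-40,629 \right)}\right) \left(293652 + K{\left(k \right)}\right) = \left(283409 - 25160\right) \left(293652 + \frac{71}{530}\right) = \left(283409 - 25160\right) \left(293652 + 71 \cdot \frac{1}{530}\right) = 258249 \left(293652 + \frac{71}{530}\right) = 258249 \cdot \frac{155635631}{530} = \frac{40192746070119}{530}$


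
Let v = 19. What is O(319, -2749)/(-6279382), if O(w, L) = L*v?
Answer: 52231/6279382 ≈ 0.0083179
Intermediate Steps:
O(w, L) = 19*L (O(w, L) = L*19 = 19*L)
O(319, -2749)/(-6279382) = (19*(-2749))/(-6279382) = -52231*(-1/6279382) = 52231/6279382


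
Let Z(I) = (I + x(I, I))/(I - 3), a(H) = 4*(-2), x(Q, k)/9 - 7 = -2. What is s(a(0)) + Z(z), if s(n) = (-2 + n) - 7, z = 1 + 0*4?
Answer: -40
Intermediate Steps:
x(Q, k) = 45 (x(Q, k) = 63 + 9*(-2) = 63 - 18 = 45)
a(H) = -8
z = 1 (z = 1 + 0 = 1)
Z(I) = (45 + I)/(-3 + I) (Z(I) = (I + 45)/(I - 3) = (45 + I)/(-3 + I))
s(n) = -9 + n
s(a(0)) + Z(z) = (-9 - 8) + (45 + 1)/(-3 + 1) = -17 + 46/(-2) = -17 - 1/2*46 = -17 - 23 = -40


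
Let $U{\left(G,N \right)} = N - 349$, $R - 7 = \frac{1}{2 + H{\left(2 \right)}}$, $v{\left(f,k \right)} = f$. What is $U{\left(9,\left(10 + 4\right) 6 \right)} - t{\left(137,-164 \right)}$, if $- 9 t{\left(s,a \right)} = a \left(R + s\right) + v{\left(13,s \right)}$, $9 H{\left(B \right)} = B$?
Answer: $- \frac{130309}{45} \approx -2895.8$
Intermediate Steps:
$H{\left(B \right)} = \frac{B}{9}$
$R = \frac{149}{20}$ ($R = 7 + \frac{1}{2 + \frac{1}{9} \cdot 2} = 7 + \frac{1}{2 + \frac{2}{9}} = 7 + \frac{1}{\frac{20}{9}} = 7 + \frac{9}{20} = \frac{149}{20} \approx 7.45$)
$U{\left(G,N \right)} = -349 + N$
$t{\left(s,a \right)} = - \frac{13}{9} - \frac{a \left(\frac{149}{20} + s\right)}{9}$ ($t{\left(s,a \right)} = - \frac{a \left(\frac{149}{20} + s\right) + 13}{9} = - \frac{13 + a \left(\frac{149}{20} + s\right)}{9} = - \frac{13}{9} - \frac{a \left(\frac{149}{20} + s\right)}{9}$)
$U{\left(9,\left(10 + 4\right) 6 \right)} - t{\left(137,-164 \right)} = \left(-349 + \left(10 + 4\right) 6\right) - \left(- \frac{13}{9} - - \frac{6109}{45} - \left(- \frac{164}{9}\right) 137\right) = \left(-349 + 14 \cdot 6\right) - \left(- \frac{13}{9} + \frac{6109}{45} + \frac{22468}{9}\right) = \left(-349 + 84\right) - \frac{118384}{45} = -265 - \frac{118384}{45} = - \frac{130309}{45}$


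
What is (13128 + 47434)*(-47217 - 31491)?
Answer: -4766713896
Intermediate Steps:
(13128 + 47434)*(-47217 - 31491) = 60562*(-78708) = -4766713896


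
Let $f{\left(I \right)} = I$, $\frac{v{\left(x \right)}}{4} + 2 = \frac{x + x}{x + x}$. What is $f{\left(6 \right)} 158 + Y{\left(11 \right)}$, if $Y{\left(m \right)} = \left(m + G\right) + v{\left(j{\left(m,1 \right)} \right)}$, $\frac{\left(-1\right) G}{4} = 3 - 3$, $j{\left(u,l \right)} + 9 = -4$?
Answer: $955$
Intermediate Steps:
$j{\left(u,l \right)} = -13$ ($j{\left(u,l \right)} = -9 - 4 = -13$)
$v{\left(x \right)} = -4$ ($v{\left(x \right)} = -8 + 4 \frac{x + x}{x + x} = -8 + 4 \frac{2 x}{2 x} = -8 + 4 \cdot 2 x \frac{1}{2 x} = -8 + 4 \cdot 1 = -8 + 4 = -4$)
$G = 0$ ($G = - 4 \left(3 - 3\right) = \left(-4\right) 0 = 0$)
$Y{\left(m \right)} = -4 + m$ ($Y{\left(m \right)} = \left(m + 0\right) - 4 = m - 4 = -4 + m$)
$f{\left(6 \right)} 158 + Y{\left(11 \right)} = 6 \cdot 158 + \left(-4 + 11\right) = 948 + 7 = 955$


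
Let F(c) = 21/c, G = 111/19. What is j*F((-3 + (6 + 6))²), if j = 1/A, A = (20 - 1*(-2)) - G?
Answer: 133/8289 ≈ 0.016045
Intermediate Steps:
G = 111/19 (G = 111*(1/19) = 111/19 ≈ 5.8421)
A = 307/19 (A = (20 - 1*(-2)) - 1*111/19 = (20 + 2) - 111/19 = 22 - 111/19 = 307/19 ≈ 16.158)
j = 19/307 (j = 1/(307/19) = 19/307 ≈ 0.061889)
j*F((-3 + (6 + 6))²) = 19*(21/((-3 + (6 + 6))²))/307 = 19*(21/((-3 + 12)²))/307 = 19*(21/(9²))/307 = 19*(21/81)/307 = 19*(21*(1/81))/307 = (19/307)*(7/27) = 133/8289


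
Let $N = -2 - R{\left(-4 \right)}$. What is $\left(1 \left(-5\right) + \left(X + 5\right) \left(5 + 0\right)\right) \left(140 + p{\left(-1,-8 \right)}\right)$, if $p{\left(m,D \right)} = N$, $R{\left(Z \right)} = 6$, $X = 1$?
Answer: $3300$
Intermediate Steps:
$N = -8$ ($N = -2 - 6 = -8$)
$p{\left(m,D \right)} = -8$
$\left(1 \left(-5\right) + \left(X + 5\right) \left(5 + 0\right)\right) \left(140 + p{\left(-1,-8 \right)}\right) = \left(1 \left(-5\right) + \left(1 + 5\right) \left(5 + 0\right)\right) \left(140 - 8\right) = \left(-5 + 6 \cdot 5\right) 132 = \left(-5 + 30\right) 132 = 25 \cdot 132 = 3300$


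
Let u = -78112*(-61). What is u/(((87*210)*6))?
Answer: 1191208/27405 ≈ 43.467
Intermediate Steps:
u = 4764832
u/(((87*210)*6)) = 4764832/(((87*210)*6)) = 4764832/((18270*6)) = 4764832/109620 = 4764832*(1/109620) = 1191208/27405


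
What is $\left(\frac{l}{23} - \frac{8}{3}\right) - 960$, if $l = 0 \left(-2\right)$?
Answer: $- \frac{2888}{3} \approx -962.67$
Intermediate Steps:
$l = 0$
$\left(\frac{l}{23} - \frac{8}{3}\right) - 960 = \left(\frac{0}{23} - \frac{8}{3}\right) - 960 = \left(0 \cdot \frac{1}{23} - \frac{8}{3}\right) - 960 = \left(0 - \frac{8}{3}\right) - 960 = - \frac{8}{3} - 960 = - \frac{2888}{3}$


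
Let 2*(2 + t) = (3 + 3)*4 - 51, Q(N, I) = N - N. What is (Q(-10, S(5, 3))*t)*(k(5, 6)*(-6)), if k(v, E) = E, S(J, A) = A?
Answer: 0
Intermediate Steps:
Q(N, I) = 0
t = -31/2 (t = -2 + ((3 + 3)*4 - 51)/2 = -2 + (6*4 - 51)/2 = -2 + (24 - 51)/2 = -2 + (½)*(-27) = -2 - 27/2 = -31/2 ≈ -15.500)
(Q(-10, S(5, 3))*t)*(k(5, 6)*(-6)) = (0*(-31/2))*(6*(-6)) = 0*(-36) = 0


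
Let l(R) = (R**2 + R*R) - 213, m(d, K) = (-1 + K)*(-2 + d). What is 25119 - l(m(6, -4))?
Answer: 24532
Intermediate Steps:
l(R) = -213 + 2*R**2 (l(R) = (R**2 + R**2) - 213 = 2*R**2 - 213 = -213 + 2*R**2)
25119 - l(m(6, -4)) = 25119 - (-213 + 2*(2 - 1*6 - 2*(-4) - 4*6)**2) = 25119 - (-213 + 2*(2 - 6 + 8 - 24)**2) = 25119 - (-213 + 2*(-20)**2) = 25119 - (-213 + 2*400) = 25119 - (-213 + 800) = 25119 - 1*587 = 25119 - 587 = 24532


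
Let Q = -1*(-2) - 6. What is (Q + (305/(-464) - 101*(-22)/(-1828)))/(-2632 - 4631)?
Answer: 1245329/1540104624 ≈ 0.00080860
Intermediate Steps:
Q = -4 (Q = 2 - 6 = -4)
(Q + (305/(-464) - 101*(-22)/(-1828)))/(-2632 - 4631) = (-4 + (305/(-464) - 101*(-22)/(-1828)))/(-2632 - 4631) = (-4 + (305*(-1/464) + 2222*(-1/1828)))/(-7263) = (-4 + (-305/464 - 1111/914))*(-1/7263) = (-4 - 397137/212048)*(-1/7263) = -1245329/212048*(-1/7263) = 1245329/1540104624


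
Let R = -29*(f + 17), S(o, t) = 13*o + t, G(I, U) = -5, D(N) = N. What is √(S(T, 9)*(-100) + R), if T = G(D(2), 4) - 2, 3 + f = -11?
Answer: √8113 ≈ 90.072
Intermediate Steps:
f = -14 (f = -3 - 11 = -14)
T = -7 (T = -5 - 2 = -7)
S(o, t) = t + 13*o
R = -87 (R = -29*(-14 + 17) = -29*3 = -87)
√(S(T, 9)*(-100) + R) = √((9 + 13*(-7))*(-100) - 87) = √((9 - 91)*(-100) - 87) = √(-82*(-100) - 87) = √(8200 - 87) = √8113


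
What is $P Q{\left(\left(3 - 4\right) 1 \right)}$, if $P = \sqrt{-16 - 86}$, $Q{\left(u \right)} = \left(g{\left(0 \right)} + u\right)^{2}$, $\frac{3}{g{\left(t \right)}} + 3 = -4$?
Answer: $\frac{100 i \sqrt{102}}{49} \approx 20.611 i$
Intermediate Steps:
$g{\left(t \right)} = - \frac{3}{7}$ ($g{\left(t \right)} = \frac{3}{-3 - 4} = \frac{3}{-7} = 3 \left(- \frac{1}{7}\right) = - \frac{3}{7}$)
$Q{\left(u \right)} = \left(- \frac{3}{7} + u\right)^{2}$
$P = i \sqrt{102}$ ($P = \sqrt{-102} = i \sqrt{102} \approx 10.1 i$)
$P Q{\left(\left(3 - 4\right) 1 \right)} = i \sqrt{102} \frac{\left(-3 + 7 \left(3 - 4\right) 1\right)^{2}}{49} = i \sqrt{102} \frac{\left(-3 + 7 \left(\left(-1\right) 1\right)\right)^{2}}{49} = i \sqrt{102} \frac{\left(-3 + 7 \left(-1\right)\right)^{2}}{49} = i \sqrt{102} \frac{\left(-3 - 7\right)^{2}}{49} = i \sqrt{102} \frac{\left(-10\right)^{2}}{49} = i \sqrt{102} \cdot \frac{1}{49} \cdot 100 = i \sqrt{102} \cdot \frac{100}{49} = \frac{100 i \sqrt{102}}{49}$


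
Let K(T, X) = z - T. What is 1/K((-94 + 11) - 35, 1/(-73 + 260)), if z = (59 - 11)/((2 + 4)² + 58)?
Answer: 47/5570 ≈ 0.0084381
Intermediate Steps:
z = 24/47 (z = 48/(6² + 58) = 48/(36 + 58) = 48/94 = 48*(1/94) = 24/47 ≈ 0.51064)
K(T, X) = 24/47 - T
1/K((-94 + 11) - 35, 1/(-73 + 260)) = 1/(24/47 - ((-94 + 11) - 35)) = 1/(24/47 - (-83 - 35)) = 1/(24/47 - 1*(-118)) = 1/(24/47 + 118) = 1/(5570/47) = 47/5570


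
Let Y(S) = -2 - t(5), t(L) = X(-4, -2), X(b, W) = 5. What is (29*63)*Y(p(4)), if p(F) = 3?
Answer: -12789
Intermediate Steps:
t(L) = 5
Y(S) = -7 (Y(S) = -2 - 1*5 = -2 - 5 = -7)
(29*63)*Y(p(4)) = (29*63)*(-7) = 1827*(-7) = -12789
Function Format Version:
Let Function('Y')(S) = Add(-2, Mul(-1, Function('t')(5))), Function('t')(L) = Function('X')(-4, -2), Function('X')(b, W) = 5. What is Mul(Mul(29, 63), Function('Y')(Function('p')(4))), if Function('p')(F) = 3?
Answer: -12789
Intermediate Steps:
Function('t')(L) = 5
Function('Y')(S) = -7 (Function('Y')(S) = Add(-2, Mul(-1, 5)) = Add(-2, -5) = -7)
Mul(Mul(29, 63), Function('Y')(Function('p')(4))) = Mul(Mul(29, 63), -7) = Mul(1827, -7) = -12789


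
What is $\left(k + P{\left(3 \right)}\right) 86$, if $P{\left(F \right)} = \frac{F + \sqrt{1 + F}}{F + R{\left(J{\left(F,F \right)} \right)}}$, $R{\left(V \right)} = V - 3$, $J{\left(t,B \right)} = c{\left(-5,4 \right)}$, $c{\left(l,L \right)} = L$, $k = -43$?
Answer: $- \frac{7181}{2} \approx -3590.5$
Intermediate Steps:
$J{\left(t,B \right)} = 4$
$R{\left(V \right)} = -3 + V$
$P{\left(F \right)} = \frac{F + \sqrt{1 + F}}{1 + F}$ ($P{\left(F \right)} = \frac{F + \sqrt{1 + F}}{F + \left(-3 + 4\right)} = \frac{F + \sqrt{1 + F}}{F + 1} = \frac{F + \sqrt{1 + F}}{1 + F}$)
$\left(k + P{\left(3 \right)}\right) 86 = \left(-43 + \frac{3 + \sqrt{1 + 3}}{1 + 3}\right) 86 = \left(-43 + \frac{3 + \sqrt{4}}{4}\right) 86 = \left(-43 + \frac{3 + 2}{4}\right) 86 = \left(-43 + \frac{1}{4} \cdot 5\right) 86 = \left(-43 + \frac{5}{4}\right) 86 = \left(- \frac{167}{4}\right) 86 = - \frac{7181}{2}$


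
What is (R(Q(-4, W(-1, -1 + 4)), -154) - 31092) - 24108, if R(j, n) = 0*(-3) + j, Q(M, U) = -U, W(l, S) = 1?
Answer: -55201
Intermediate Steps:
R(j, n) = j (R(j, n) = 0 + j = j)
(R(Q(-4, W(-1, -1 + 4)), -154) - 31092) - 24108 = (-1*1 - 31092) - 24108 = (-1 - 31092) - 24108 = -31093 - 24108 = -55201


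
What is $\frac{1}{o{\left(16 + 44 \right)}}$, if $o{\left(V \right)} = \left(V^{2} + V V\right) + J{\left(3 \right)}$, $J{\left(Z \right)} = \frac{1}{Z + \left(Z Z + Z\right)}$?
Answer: $\frac{15}{108001} \approx 0.00013889$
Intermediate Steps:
$J{\left(Z \right)} = \frac{1}{Z^{2} + 2 Z}$ ($J{\left(Z \right)} = \frac{1}{Z + \left(Z^{2} + Z\right)} = \frac{1}{Z + \left(Z + Z^{2}\right)} = \frac{1}{Z^{2} + 2 Z}$)
$o{\left(V \right)} = \frac{1}{15} + 2 V^{2}$ ($o{\left(V \right)} = \left(V^{2} + V V\right) + \frac{1}{3 \left(2 + 3\right)} = \left(V^{2} + V^{2}\right) + \frac{1}{3 \cdot 5} = 2 V^{2} + \frac{1}{3} \cdot \frac{1}{5} = 2 V^{2} + \frac{1}{15} = \frac{1}{15} + 2 V^{2}$)
$\frac{1}{o{\left(16 + 44 \right)}} = \frac{1}{\frac{1}{15} + 2 \left(16 + 44\right)^{2}} = \frac{1}{\frac{1}{15} + 2 \cdot 60^{2}} = \frac{1}{\frac{1}{15} + 2 \cdot 3600} = \frac{1}{\frac{1}{15} + 7200} = \frac{1}{\frac{108001}{15}} = \frac{15}{108001}$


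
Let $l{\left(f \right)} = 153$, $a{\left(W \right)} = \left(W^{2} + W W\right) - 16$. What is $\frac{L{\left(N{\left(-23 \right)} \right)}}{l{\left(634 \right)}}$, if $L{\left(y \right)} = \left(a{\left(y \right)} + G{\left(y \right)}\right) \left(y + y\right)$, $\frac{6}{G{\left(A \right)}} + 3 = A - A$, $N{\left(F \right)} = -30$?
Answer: $- \frac{11880}{17} \approx -698.82$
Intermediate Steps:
$a{\left(W \right)} = -16 + 2 W^{2}$ ($a{\left(W \right)} = \left(W^{2} + W^{2}\right) - 16 = 2 W^{2} - 16 = -16 + 2 W^{2}$)
$G{\left(A \right)} = -2$ ($G{\left(A \right)} = \frac{6}{-3 + \left(A - A\right)} = \frac{6}{-3 + 0} = \frac{6}{-3} = 6 \left(- \frac{1}{3}\right) = -2$)
$L{\left(y \right)} = 2 y \left(-18 + 2 y^{2}\right)$ ($L{\left(y \right)} = \left(\left(-16 + 2 y^{2}\right) - 2\right) \left(y + y\right) = \left(-18 + 2 y^{2}\right) 2 y = 2 y \left(-18 + 2 y^{2}\right)$)
$\frac{L{\left(N{\left(-23 \right)} \right)}}{l{\left(634 \right)}} = \frac{4 \left(-30\right) \left(-9 + \left(-30\right)^{2}\right)}{153} = 4 \left(-30\right) \left(-9 + 900\right) \frac{1}{153} = 4 \left(-30\right) 891 \cdot \frac{1}{153} = \left(-106920\right) \frac{1}{153} = - \frac{11880}{17}$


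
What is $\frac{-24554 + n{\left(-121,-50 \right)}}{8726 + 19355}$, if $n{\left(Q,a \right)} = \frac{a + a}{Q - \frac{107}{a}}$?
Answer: $- \frac{145919422}{166885383} \approx -0.87437$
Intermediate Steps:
$n{\left(Q,a \right)} = \frac{2 a}{Q - \frac{107}{a}}$
$\frac{-24554 + n{\left(-121,-50 \right)}}{8726 + 19355} = \frac{-24554 + \frac{2 \left(-50\right)^{2}}{-107 - -6050}}{8726 + 19355} = \frac{-24554 + 2 \cdot 2500 \frac{1}{-107 + 6050}}{28081} = \left(-24554 + 2 \cdot 2500 \cdot \frac{1}{5943}\right) \frac{1}{28081} = \left(-24554 + \frac{5000}{5943}\right) \frac{1}{28081} = \left(- \frac{145919422}{5943}\right) \frac{1}{28081} = - \frac{145919422}{166885383}$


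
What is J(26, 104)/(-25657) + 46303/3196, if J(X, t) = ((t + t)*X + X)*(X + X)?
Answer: 284908743/81999772 ≈ 3.4745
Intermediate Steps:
J(X, t) = 2*X*(X + 2*X*t) (J(X, t) = ((2*t)*X + X)*(2*X) = (2*X*t + X)*(2*X) = (X + 2*X*t)*(2*X) = 2*X*(X + 2*X*t))
J(26, 104)/(-25657) + 46303/3196 = (26**2*(2 + 4*104))/(-25657) + 46303/3196 = (676*(2 + 416))*(-1/25657) + 46303*(1/3196) = (676*418)*(-1/25657) + 46303/3196 = 282568*(-1/25657) + 46303/3196 = -282568/25657 + 46303/3196 = 284908743/81999772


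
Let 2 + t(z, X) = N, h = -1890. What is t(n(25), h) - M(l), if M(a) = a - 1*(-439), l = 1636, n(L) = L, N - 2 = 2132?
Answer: 57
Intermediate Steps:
N = 2134 (N = 2 + 2132 = 2134)
M(a) = 439 + a (M(a) = a + 439 = 439 + a)
t(z, X) = 2132 (t(z, X) = -2 + 2134 = 2132)
t(n(25), h) - M(l) = 2132 - (439 + 1636) = 2132 - 1*2075 = 2132 - 2075 = 57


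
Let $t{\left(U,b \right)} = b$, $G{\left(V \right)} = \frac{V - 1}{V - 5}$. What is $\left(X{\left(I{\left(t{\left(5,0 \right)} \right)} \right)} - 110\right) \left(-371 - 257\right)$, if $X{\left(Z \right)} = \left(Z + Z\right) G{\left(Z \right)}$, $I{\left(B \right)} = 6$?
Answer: $31400$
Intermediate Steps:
$G{\left(V \right)} = \frac{-1 + V}{-5 + V}$
$X{\left(Z \right)} = \frac{2 Z \left(-1 + Z\right)}{-5 + Z}$ ($X{\left(Z \right)} = \left(Z + Z\right) \frac{-1 + Z}{-5 + Z} = 2 Z \frac{-1 + Z}{-5 + Z} = \frac{2 Z \left(-1 + Z\right)}{-5 + Z}$)
$\left(X{\left(I{\left(t{\left(5,0 \right)} \right)} \right)} - 110\right) \left(-371 - 257\right) = \left(2 \cdot 6 \frac{1}{-5 + 6} \left(-1 + 6\right) - 110\right) \left(-371 - 257\right) = \left(2 \cdot 6 \cdot 1^{-1} \cdot 5 - 110\right) \left(-628\right) = \left(2 \cdot 6 \cdot 1 \cdot 5 - 110\right) \left(-628\right) = \left(60 - 110\right) \left(-628\right) = \left(-50\right) \left(-628\right) = 31400$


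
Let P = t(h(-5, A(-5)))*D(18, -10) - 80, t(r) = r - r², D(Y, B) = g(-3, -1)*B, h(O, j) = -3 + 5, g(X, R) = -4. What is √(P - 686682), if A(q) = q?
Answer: I*√686842 ≈ 828.76*I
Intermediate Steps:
h(O, j) = 2
D(Y, B) = -4*B
P = -160 (P = (2*(1 - 1*2))*(-4*(-10)) - 80 = (2*(1 - 2))*40 - 80 = (2*(-1))*40 - 80 = -2*40 - 80 = -80 - 80 = -160)
√(P - 686682) = √(-160 - 686682) = √(-686842) = I*√686842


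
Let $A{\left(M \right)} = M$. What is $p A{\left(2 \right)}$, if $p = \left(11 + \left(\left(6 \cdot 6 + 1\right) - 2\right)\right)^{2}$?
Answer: $4232$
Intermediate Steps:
$p = 2116$ ($p = \left(11 + \left(\left(36 + 1\right) - 2\right)\right)^{2} = \left(11 + \left(37 - 2\right)\right)^{2} = \left(11 + 35\right)^{2} = 46^{2} = 2116$)
$p A{\left(2 \right)} = 2116 \cdot 2 = 4232$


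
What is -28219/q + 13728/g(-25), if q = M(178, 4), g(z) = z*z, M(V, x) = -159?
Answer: 19819627/99375 ≈ 199.44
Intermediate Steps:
g(z) = z**2
q = -159
-28219/q + 13728/g(-25) = -28219/(-159) + 13728/((-25)**2) = -28219*(-1/159) + 13728/625 = 28219/159 + 13728*(1/625) = 28219/159 + 13728/625 = 19819627/99375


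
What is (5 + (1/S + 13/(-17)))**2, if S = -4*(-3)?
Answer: 776161/41616 ≈ 18.651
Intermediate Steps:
S = 12
(5 + (1/S + 13/(-17)))**2 = (5 + (1/12 + 13/(-17)))**2 = (5 + (1*(1/12) + 13*(-1/17)))**2 = (5 + (1/12 - 13/17))**2 = (5 - 139/204)**2 = (881/204)**2 = 776161/41616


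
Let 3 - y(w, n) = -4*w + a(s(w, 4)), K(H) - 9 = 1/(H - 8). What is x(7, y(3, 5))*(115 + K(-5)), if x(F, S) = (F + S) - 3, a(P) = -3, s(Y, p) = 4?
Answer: 35442/13 ≈ 2726.3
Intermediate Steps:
K(H) = 9 + 1/(-8 + H) (K(H) = 9 + 1/(H - 8) = 9 + 1/(-8 + H))
y(w, n) = 6 + 4*w (y(w, n) = 3 - (-4*w - 3) = 3 - (-3 - 4*w) = 3 + (3 + 4*w) = 6 + 4*w)
x(F, S) = -3 + F + S
x(7, y(3, 5))*(115 + K(-5)) = (-3 + 7 + (6 + 4*3))*(115 + (-71 + 9*(-5))/(-8 - 5)) = (-3 + 7 + (6 + 12))*(115 + (-71 - 45)/(-13)) = (-3 + 7 + 18)*(115 - 1/13*(-116)) = 22*(115 + 116/13) = 22*(1611/13) = 35442/13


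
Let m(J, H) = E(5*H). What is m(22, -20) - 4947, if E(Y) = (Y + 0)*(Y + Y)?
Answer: 15053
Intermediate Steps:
E(Y) = 2*Y**2 (E(Y) = Y*(2*Y) = 2*Y**2)
m(J, H) = 50*H**2 (m(J, H) = 2*(5*H)**2 = 2*(25*H**2) = 50*H**2)
m(22, -20) - 4947 = 50*(-20)**2 - 4947 = 50*400 - 4947 = 20000 - 4947 = 15053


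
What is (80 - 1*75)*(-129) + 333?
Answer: -312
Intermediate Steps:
(80 - 1*75)*(-129) + 333 = (80 - 75)*(-129) + 333 = 5*(-129) + 333 = -645 + 333 = -312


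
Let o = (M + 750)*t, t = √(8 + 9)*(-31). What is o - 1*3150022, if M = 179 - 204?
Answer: -3150022 - 22475*√17 ≈ -3.2427e+6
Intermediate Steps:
M = -25
t = -31*√17 (t = √17*(-31) = -31*√17 ≈ -127.82)
o = -22475*√17 (o = (-25 + 750)*(-31*√17) = 725*(-31*√17) = -22475*√17 ≈ -92667.)
o - 1*3150022 = -22475*√17 - 1*3150022 = -22475*√17 - 3150022 = -3150022 - 22475*√17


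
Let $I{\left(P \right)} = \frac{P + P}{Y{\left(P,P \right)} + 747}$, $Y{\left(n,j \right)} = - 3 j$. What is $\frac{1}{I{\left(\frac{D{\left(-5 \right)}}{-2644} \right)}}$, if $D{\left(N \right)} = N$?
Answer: $\frac{1975053}{10} \approx 1.9751 \cdot 10^{5}$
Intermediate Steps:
$I{\left(P \right)} = \frac{2 P}{747 - 3 P}$ ($I{\left(P \right)} = \frac{P + P}{- 3 P + 747} = \frac{2 P}{747 - 3 P}$)
$\frac{1}{I{\left(\frac{D{\left(-5 \right)}}{-2644} \right)}} = \frac{1}{\left(-2\right) \left(- \frac{5}{-2644}\right) \frac{1}{-747 + 3 \left(- \frac{5}{-2644}\right)}} = \frac{1}{\left(-2\right) \left(\left(-5\right) \left(- \frac{1}{2644}\right)\right) \frac{1}{-747 + 3 \left(\left(-5\right) \left(- \frac{1}{2644}\right)\right)}} = \frac{1}{\left(-2\right) \frac{5}{2644} \frac{1}{-747 + 3 \cdot \frac{5}{2644}}} = \frac{1}{\left(-2\right) \frac{5}{2644} \frac{1}{-747 + \frac{15}{2644}}} = \frac{1}{\left(-2\right) \frac{5}{2644} \frac{1}{- \frac{1975053}{2644}}} = \frac{1}{\left(-2\right) \frac{5}{2644} \left(- \frac{2644}{1975053}\right)} = \frac{1}{\frac{10}{1975053}} = \frac{1975053}{10}$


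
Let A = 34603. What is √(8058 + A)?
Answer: √42661 ≈ 206.55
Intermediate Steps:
√(8058 + A) = √(8058 + 34603) = √42661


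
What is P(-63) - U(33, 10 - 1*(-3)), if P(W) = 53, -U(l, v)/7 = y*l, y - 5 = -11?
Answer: -1333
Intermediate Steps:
y = -6 (y = 5 - 11 = -6)
U(l, v) = 42*l (U(l, v) = -(-42)*l = 42*l)
P(-63) - U(33, 10 - 1*(-3)) = 53 - 42*33 = 53 - 1*1386 = 53 - 1386 = -1333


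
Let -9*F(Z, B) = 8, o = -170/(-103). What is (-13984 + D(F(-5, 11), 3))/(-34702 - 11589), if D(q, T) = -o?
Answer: 1440522/4767973 ≈ 0.30212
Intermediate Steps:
o = 170/103 (o = -170*(-1/103) = 170/103 ≈ 1.6505)
F(Z, B) = -8/9 (F(Z, B) = -1/9*8 = -8/9)
D(q, T) = -170/103 (D(q, T) = -1*170/103 = -170/103)
(-13984 + D(F(-5, 11), 3))/(-34702 - 11589) = (-13984 - 170/103)/(-34702 - 11589) = -1440522/103/(-46291) = -1440522/103*(-1/46291) = 1440522/4767973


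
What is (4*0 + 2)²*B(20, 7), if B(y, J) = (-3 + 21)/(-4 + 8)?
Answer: 18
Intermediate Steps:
B(y, J) = 9/2 (B(y, J) = 18/4 = 18*(¼) = 9/2)
(4*0 + 2)²*B(20, 7) = (4*0 + 2)²*(9/2) = (0 + 2)²*(9/2) = 2²*(9/2) = 4*(9/2) = 18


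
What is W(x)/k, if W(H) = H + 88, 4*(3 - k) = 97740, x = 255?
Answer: -343/24432 ≈ -0.014039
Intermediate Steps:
k = -24432 (k = 3 - ¼*97740 = 3 - 24435 = -24432)
W(H) = 88 + H
W(x)/k = (88 + 255)/(-24432) = 343*(-1/24432) = -343/24432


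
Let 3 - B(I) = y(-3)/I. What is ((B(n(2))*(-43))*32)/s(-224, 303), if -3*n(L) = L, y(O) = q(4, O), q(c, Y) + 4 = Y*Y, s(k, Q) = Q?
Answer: -4816/101 ≈ -47.683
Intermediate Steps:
q(c, Y) = -4 + Y**2 (q(c, Y) = -4 + Y*Y = -4 + Y**2)
y(O) = -4 + O**2
n(L) = -L/3
B(I) = 3 - 5/I (B(I) = 3 - (-4 + (-3)**2)/I = 3 - (-4 + 9)/I = 3 - 5/I)
((B(n(2))*(-43))*32)/s(-224, 303) = (((3 - 5/((-1/3*2)))*(-43))*32)/303 = (((3 - 5/(-2/3))*(-43))*32)*(1/303) = (((3 - 5*(-3/2))*(-43))*32)*(1/303) = (((3 + 15/2)*(-43))*32)*(1/303) = (((21/2)*(-43))*32)*(1/303) = -903/2*32*(1/303) = -14448*1/303 = -4816/101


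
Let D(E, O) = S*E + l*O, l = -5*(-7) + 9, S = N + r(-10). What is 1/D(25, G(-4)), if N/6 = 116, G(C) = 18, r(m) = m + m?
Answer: 1/17692 ≈ 5.6523e-5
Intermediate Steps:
r(m) = 2*m
N = 696 (N = 6*116 = 696)
S = 676 (S = 696 + 2*(-10) = 696 - 20 = 676)
l = 44 (l = 35 + 9 = 44)
D(E, O) = 44*O + 676*E (D(E, O) = 676*E + 44*O = 44*O + 676*E)
1/D(25, G(-4)) = 1/(44*18 + 676*25) = 1/(792 + 16900) = 1/17692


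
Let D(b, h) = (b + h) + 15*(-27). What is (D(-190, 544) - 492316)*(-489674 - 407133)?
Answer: 441558172169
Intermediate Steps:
D(b, h) = -405 + b + h (D(b, h) = (b + h) - 405 = -405 + b + h)
(D(-190, 544) - 492316)*(-489674 - 407133) = ((-405 - 190 + 544) - 492316)*(-489674 - 407133) = (-51 - 492316)*(-896807) = -492367*(-896807) = 441558172169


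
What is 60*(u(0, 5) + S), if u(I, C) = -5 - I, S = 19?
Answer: 840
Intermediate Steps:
60*(u(0, 5) + S) = 60*((-5 - 1*0) + 19) = 60*((-5 + 0) + 19) = 60*(-5 + 19) = 60*14 = 840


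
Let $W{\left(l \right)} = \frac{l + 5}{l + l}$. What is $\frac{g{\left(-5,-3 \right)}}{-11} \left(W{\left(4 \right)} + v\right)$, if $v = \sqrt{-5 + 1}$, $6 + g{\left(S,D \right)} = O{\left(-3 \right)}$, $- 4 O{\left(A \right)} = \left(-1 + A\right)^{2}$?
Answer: $\frac{45}{44} + \frac{20 i}{11} \approx 1.0227 + 1.8182 i$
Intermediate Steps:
$O{\left(A \right)} = - \frac{\left(-1 + A\right)^{2}}{4}$
$g{\left(S,D \right)} = -10$ ($g{\left(S,D \right)} = -6 - \frac{\left(-1 - 3\right)^{2}}{4} = -6 - \frac{\left(-4\right)^{2}}{4} = -6 - 4 = -10$)
$W{\left(l \right)} = \frac{5 + l}{2 l}$
$v = 2 i$ ($v = \sqrt{-4} = 2 i \approx 2.0 i$)
$\frac{g{\left(-5,-3 \right)}}{-11} \left(W{\left(4 \right)} + v\right) = - \frac{10}{-11} \left(\frac{5 + 4}{2 \cdot 4} + 2 i\right) = \left(-10\right) \left(- \frac{1}{11}\right) \left(\frac{1}{2} \cdot \frac{1}{4} \cdot 9 + 2 i\right) = \frac{10 \left(\frac{9}{8} + 2 i\right)}{11} = \frac{45}{44} + \frac{20 i}{11}$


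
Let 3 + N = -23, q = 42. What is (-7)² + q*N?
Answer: -1043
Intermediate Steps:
N = -26 (N = -3 - 23 = -26)
(-7)² + q*N = (-7)² + 42*(-26) = 49 - 1092 = -1043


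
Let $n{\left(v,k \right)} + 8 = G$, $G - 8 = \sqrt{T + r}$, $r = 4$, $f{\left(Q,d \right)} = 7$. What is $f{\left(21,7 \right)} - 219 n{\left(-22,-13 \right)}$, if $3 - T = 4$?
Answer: $7 - 219 \sqrt{3} \approx -372.32$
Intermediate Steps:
$T = -1$ ($T = 3 - 4 = -1$)
$G = 8 + \sqrt{3}$ ($G = 8 + \sqrt{-1 + 4} = 8 + \sqrt{3} \approx 9.7321$)
$n{\left(v,k \right)} = \sqrt{3}$ ($n{\left(v,k \right)} = -8 + \left(8 + \sqrt{3}\right) = \sqrt{3}$)
$f{\left(21,7 \right)} - 219 n{\left(-22,-13 \right)} = 7 - 219 \sqrt{3}$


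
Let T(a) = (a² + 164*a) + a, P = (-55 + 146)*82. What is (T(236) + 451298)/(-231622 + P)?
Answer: -90989/37360 ≈ -2.4355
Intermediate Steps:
P = 7462 (P = 91*82 = 7462)
T(a) = a² + 165*a
(T(236) + 451298)/(-231622 + P) = (236*(165 + 236) + 451298)/(-231622 + 7462) = (236*401 + 451298)/(-224160) = (94636 + 451298)*(-1/224160) = 545934*(-1/224160) = -90989/37360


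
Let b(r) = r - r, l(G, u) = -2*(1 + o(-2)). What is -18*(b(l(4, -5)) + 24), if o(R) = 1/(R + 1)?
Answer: -432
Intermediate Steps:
o(R) = 1/(1 + R)
l(G, u) = 0 (l(G, u) = -2*(1 + 1/(1 - 2)) = -2*(1 + 1/(-1)) = -2*(1 - 1) = -2*0 = 0)
b(r) = 0
-18*(b(l(4, -5)) + 24) = -18*(0 + 24) = -18*24 = -432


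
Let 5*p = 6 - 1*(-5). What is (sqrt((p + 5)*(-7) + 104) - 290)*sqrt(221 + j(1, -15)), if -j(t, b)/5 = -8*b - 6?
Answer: 2*I*sqrt(349)*(-725 + sqrt(335))/5 ≈ -5280.9*I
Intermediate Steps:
p = 11/5 (p = (6 - 1*(-5))/5 = (6 + 5)/5 = (1/5)*11 = 11/5 ≈ 2.2000)
j(t, b) = 30 + 40*b (j(t, b) = -5*(-8*b - 6) = -5*(-6 - 8*b) = 30 + 40*b)
(sqrt((p + 5)*(-7) + 104) - 290)*sqrt(221 + j(1, -15)) = (sqrt((11/5 + 5)*(-7) + 104) - 290)*sqrt(221 + (30 + 40*(-15))) = (sqrt((36/5)*(-7) + 104) - 290)*sqrt(221 + (30 - 600)) = (sqrt(-252/5 + 104) - 290)*sqrt(221 - 570) = (sqrt(268/5) - 290)*sqrt(-349) = (2*sqrt(335)/5 - 290)*(I*sqrt(349)) = (-290 + 2*sqrt(335)/5)*(I*sqrt(349)) = I*sqrt(349)*(-290 + 2*sqrt(335)/5)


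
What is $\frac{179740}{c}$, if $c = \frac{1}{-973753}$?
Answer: $-175022364220$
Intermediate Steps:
$c = - \frac{1}{973753} \approx -1.027 \cdot 10^{-6}$
$\frac{179740}{c} = \frac{179740}{- \frac{1}{973753}} = 179740 \left(-973753\right) = -175022364220$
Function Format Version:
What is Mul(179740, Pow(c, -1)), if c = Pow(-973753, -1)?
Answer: -175022364220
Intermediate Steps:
c = Rational(-1, 973753) ≈ -1.0270e-6
Mul(179740, Pow(c, -1)) = Mul(179740, Pow(Rational(-1, 973753), -1)) = Mul(179740, -973753) = -175022364220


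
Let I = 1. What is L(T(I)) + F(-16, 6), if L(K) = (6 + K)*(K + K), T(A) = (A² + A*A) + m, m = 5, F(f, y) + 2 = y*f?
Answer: 84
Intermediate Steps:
F(f, y) = -2 + f*y (F(f, y) = -2 + y*f = -2 + f*y)
T(A) = 5 + 2*A² (T(A) = (A² + A*A) + 5 = (A² + A²) + 5 = 2*A² + 5 = 5 + 2*A²)
L(K) = 2*K*(6 + K) (L(K) = (6 + K)*(2*K) = 2*K*(6 + K))
L(T(I)) + F(-16, 6) = 2*(5 + 2*1²)*(6 + (5 + 2*1²)) + (-2 - 16*6) = 2*(5 + 2*1)*(6 + (5 + 2*1)) + (-2 - 96) = 2*(5 + 2)*(6 + (5 + 2)) - 98 = 2*7*(6 + 7) - 98 = 2*7*13 - 98 = 182 - 98 = 84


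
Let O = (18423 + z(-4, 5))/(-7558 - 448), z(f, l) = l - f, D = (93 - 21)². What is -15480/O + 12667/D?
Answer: 69737579/10368 ≈ 6726.2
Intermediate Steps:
D = 5184 (D = 72² = 5184)
O = -9216/4003 (O = (18423 + (5 - 1*(-4)))/(-7558 - 448) = (18423 + (5 + 4))/(-8006) = (18423 + 9)*(-1/8006) = 18432*(-1/8006) = -9216/4003 ≈ -2.3023)
-15480/O + 12667/D = -15480/(-9216/4003) + 12667/5184 = -15480*(-4003/9216) + 12667*(1/5184) = 860645/128 + 12667/5184 = 69737579/10368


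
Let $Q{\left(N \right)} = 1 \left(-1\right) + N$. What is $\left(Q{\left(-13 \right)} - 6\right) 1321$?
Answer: $-26420$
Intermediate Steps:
$Q{\left(N \right)} = -1 + N$
$\left(Q{\left(-13 \right)} - 6\right) 1321 = \left(\left(-1 - 13\right) - 6\right) 1321 = \left(-14 - 6\right) 1321 = \left(-20\right) 1321 = -26420$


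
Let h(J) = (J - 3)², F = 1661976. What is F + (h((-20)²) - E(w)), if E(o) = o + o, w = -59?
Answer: 1819703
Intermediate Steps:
h(J) = (-3 + J)²
E(o) = 2*o
F + (h((-20)²) - E(w)) = 1661976 + ((-3 + (-20)²)² - 2*(-59)) = 1661976 + ((-3 + 400)² - 1*(-118)) = 1661976 + (397² + 118) = 1661976 + (157609 + 118) = 1661976 + 157727 = 1819703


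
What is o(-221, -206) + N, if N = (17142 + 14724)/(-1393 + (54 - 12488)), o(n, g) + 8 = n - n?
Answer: -47494/4609 ≈ -10.305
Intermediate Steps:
o(n, g) = -8 (o(n, g) = -8 + (n - n) = -8 + 0 = -8)
N = -10622/4609 (N = 31866/(-1393 - 12434) = 31866/(-13827) = 31866*(-1/13827) = -10622/4609 ≈ -2.3046)
o(-221, -206) + N = -8 - 10622/4609 = -47494/4609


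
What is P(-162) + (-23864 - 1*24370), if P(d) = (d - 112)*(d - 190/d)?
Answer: -337556/81 ≈ -4167.4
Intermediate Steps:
P(d) = (-112 + d)*(d - 190/d)
P(-162) + (-23864 - 1*24370) = (-190 + (-162)² - 112*(-162) + 21280/(-162)) + (-23864 - 1*24370) = (-190 + 26244 + 18144 + 21280*(-1/162)) + (-23864 - 24370) = (-190 + 26244 + 18144 - 10640/81) - 48234 = 3569398/81 - 48234 = -337556/81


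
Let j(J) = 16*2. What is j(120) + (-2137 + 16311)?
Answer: 14206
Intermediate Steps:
j(J) = 32
j(120) + (-2137 + 16311) = 32 + (-2137 + 16311) = 32 + 14174 = 14206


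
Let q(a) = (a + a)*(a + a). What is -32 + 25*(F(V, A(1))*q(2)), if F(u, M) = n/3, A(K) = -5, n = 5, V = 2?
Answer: 1904/3 ≈ 634.67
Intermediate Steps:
F(u, M) = 5/3
q(a) = 4*a² (q(a) = (2*a)*(2*a) = 4*a²)
-32 + 25*(F(V, A(1))*q(2)) = -32 + 25*(5*(4*2²)/3) = -32 + 25*(5*(4*4)/3) = -32 + 25*((5/3)*16) = -32 + 25*(80/3) = -32 + 2000/3 = 1904/3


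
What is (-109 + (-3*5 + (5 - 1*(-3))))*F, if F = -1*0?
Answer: 0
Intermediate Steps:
F = 0
(-109 + (-3*5 + (5 - 1*(-3))))*F = (-109 + (-3*5 + (5 - 1*(-3))))*0 = (-109 + (-15 + (5 + 3)))*0 = (-109 + (-15 + 8))*0 = (-109 - 7)*0 = -116*0 = 0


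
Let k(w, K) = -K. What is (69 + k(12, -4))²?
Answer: 5329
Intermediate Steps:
(69 + k(12, -4))² = (69 - 1*(-4))² = (69 + 4)² = 73² = 5329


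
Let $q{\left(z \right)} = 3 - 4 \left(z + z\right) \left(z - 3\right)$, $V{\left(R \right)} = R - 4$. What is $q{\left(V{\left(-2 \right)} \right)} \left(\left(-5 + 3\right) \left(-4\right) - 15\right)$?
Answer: $3003$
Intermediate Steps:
$V{\left(R \right)} = -4 + R$
$q{\left(z \right)} = 3 - 8 z \left(-3 + z\right)$ ($q{\left(z \right)} = 3 - 4 \cdot 2 z \left(-3 + z\right) = 3 - 8 z \left(-3 + z\right)$)
$q{\left(V{\left(-2 \right)} \right)} \left(\left(-5 + 3\right) \left(-4\right) - 15\right) = \left(3 - 8 \left(-4 - 2\right)^{2} + 24 \left(-4 - 2\right)\right) \left(\left(-5 + 3\right) \left(-4\right) - 15\right) = \left(3 - 8 \left(-6\right)^{2} + 24 \left(-6\right)\right) \left(\left(-2\right) \left(-4\right) - 15\right) = \left(3 - 288 - 144\right) \left(8 - 15\right) = \left(3 - 288 - 144\right) \left(-7\right) = \left(-429\right) \left(-7\right) = 3003$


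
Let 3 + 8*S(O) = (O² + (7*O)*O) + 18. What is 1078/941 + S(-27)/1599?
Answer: 6430601/4012424 ≈ 1.6027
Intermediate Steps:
S(O) = 15/8 + O² (S(O) = -3/8 + ((O² + (7*O)*O) + 18)/8 = -3/8 + ((O² + 7*O²) + 18)/8 = -3/8 + (8*O² + 18)/8 = -3/8 + (18 + 8*O²)/8 = -3/8 + (9/4 + O²) = 15/8 + O²)
1078/941 + S(-27)/1599 = 1078/941 + (15/8 + (-27)²)/1599 = 1078*(1/941) + (15/8 + 729)*(1/1599) = 1078/941 + (5847/8)*(1/1599) = 1078/941 + 1949/4264 = 6430601/4012424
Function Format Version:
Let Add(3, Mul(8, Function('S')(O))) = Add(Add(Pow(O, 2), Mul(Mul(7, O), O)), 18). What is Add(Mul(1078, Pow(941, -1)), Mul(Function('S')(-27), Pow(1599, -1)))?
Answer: Rational(6430601, 4012424) ≈ 1.6027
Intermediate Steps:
Function('S')(O) = Add(Rational(15, 8), Pow(O, 2)) (Function('S')(O) = Add(Rational(-3, 8), Mul(Rational(1, 8), Add(Add(Pow(O, 2), Mul(Mul(7, O), O)), 18))) = Add(Rational(-3, 8), Mul(Rational(1, 8), Add(Add(Pow(O, 2), Mul(7, Pow(O, 2))), 18))) = Add(Rational(-3, 8), Mul(Rational(1, 8), Add(Mul(8, Pow(O, 2)), 18))) = Add(Rational(-3, 8), Mul(Rational(1, 8), Add(18, Mul(8, Pow(O, 2))))) = Add(Rational(-3, 8), Add(Rational(9, 4), Pow(O, 2))) = Add(Rational(15, 8), Pow(O, 2)))
Add(Mul(1078, Pow(941, -1)), Mul(Function('S')(-27), Pow(1599, -1))) = Add(Mul(1078, Pow(941, -1)), Mul(Add(Rational(15, 8), Pow(-27, 2)), Pow(1599, -1))) = Add(Mul(1078, Rational(1, 941)), Mul(Add(Rational(15, 8), 729), Rational(1, 1599))) = Add(Rational(1078, 941), Mul(Rational(5847, 8), Rational(1, 1599))) = Add(Rational(1078, 941), Rational(1949, 4264)) = Rational(6430601, 4012424)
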